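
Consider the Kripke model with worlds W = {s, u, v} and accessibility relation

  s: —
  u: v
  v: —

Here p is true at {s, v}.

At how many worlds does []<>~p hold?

2

s: no successors, so []<>~p holds vacuously. ✓
u: successors {v}; <>~p there: v:F. ✗
v: no successors, so []<>~p holds vacuously. ✓
Satisfying worlds: {s, v}.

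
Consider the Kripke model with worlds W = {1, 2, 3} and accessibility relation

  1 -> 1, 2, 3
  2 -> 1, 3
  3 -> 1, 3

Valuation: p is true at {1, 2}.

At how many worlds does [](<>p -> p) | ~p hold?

1: [](<>p -> p) is F, ~p is F. ✗
2: [](<>p -> p) is F, ~p is F. ✗
3: [](<>p -> p) is F, ~p is T. ✓
Satisfying worlds: {3}.

1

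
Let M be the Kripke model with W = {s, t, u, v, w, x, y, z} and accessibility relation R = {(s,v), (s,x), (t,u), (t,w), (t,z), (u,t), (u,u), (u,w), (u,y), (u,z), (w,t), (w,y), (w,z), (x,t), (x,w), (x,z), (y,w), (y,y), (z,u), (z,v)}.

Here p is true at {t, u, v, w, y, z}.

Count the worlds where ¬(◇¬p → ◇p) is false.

8

s: ◇¬p → ◇p is T. ✗
t: ◇¬p → ◇p is T. ✗
u: ◇¬p → ◇p is T. ✗
v: ◇¬p → ◇p is T. ✗
w: ◇¬p → ◇p is T. ✗
x: ◇¬p → ◇p is T. ✗
y: ◇¬p → ◇p is T. ✗
z: ◇¬p → ◇p is T. ✗
Satisfying worlds: ∅.
So ¬(◇¬p → ◇p) fails at the other 8 worlds.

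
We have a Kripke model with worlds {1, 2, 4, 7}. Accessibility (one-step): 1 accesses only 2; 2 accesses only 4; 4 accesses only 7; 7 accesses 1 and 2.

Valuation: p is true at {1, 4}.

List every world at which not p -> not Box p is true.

{1, 4, 7}

1: not p is F, not Box p is T. ✓
2: not p is T, not Box p is F. ✗
4: not p is F, not Box p is T. ✓
7: not p is T, not Box p is T. ✓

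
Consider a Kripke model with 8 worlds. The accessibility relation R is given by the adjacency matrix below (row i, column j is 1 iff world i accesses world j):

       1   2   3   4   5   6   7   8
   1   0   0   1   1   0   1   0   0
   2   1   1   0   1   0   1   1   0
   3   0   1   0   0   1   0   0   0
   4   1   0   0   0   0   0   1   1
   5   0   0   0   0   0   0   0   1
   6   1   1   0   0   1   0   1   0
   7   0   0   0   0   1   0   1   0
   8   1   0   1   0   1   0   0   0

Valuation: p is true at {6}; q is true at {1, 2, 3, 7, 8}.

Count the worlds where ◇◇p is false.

3

1: successors {3, 4, 6}; ◇p there: 3:F, 4:F, 6:F. ✗
2: successors {1, 2, 4, 6, 7}; ◇p there: 1:T, 2:T, 4:F, 6:F, 7:F. ✓
3: successors {2, 5}; ◇p there: 2:T, 5:F. ✓
4: successors {1, 7, 8}; ◇p there: 1:T, 7:F, 8:F. ✓
5: successors {8}; ◇p there: 8:F. ✗
6: successors {1, 2, 5, 7}; ◇p there: 1:T, 2:T, 5:F, 7:F. ✓
7: successors {5, 7}; ◇p there: 5:F, 7:F. ✗
8: successors {1, 3, 5}; ◇p there: 1:T, 3:F, 5:F. ✓
Satisfying worlds: {2, 3, 4, 6, 8}.
So ◇◇p fails at the other 3 worlds.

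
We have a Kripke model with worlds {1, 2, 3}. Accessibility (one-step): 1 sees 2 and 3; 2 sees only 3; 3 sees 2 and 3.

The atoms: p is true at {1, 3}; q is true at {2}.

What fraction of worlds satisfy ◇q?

2/3

1: successors {2, 3}; q there: 2:T, 3:F. ✓
2: successors {3}; q there: 3:F. ✗
3: successors {2, 3}; q there: 2:T, 3:F. ✓
That's 2 of 3 worlds, so 2/3.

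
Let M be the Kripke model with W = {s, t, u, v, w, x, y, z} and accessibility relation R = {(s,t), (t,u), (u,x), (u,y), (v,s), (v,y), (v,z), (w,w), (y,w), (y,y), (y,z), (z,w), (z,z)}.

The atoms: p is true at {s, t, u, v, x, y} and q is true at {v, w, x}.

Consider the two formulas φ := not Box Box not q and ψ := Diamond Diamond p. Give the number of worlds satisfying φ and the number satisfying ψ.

6 and 5

For not Box Box not q:
s: Box Box not q is T. ✗
t: Box Box not q is F. ✓
u: Box Box not q is F. ✓
v: Box Box not q is F. ✓
w: Box Box not q is F. ✓
x: Box Box not q is T. ✗
y: Box Box not q is F. ✓
z: Box Box not q is F. ✓
— 6 worlds.
For Diamond Diamond p:
s: successors {t}; Diamond p there: t:T. ✓
t: successors {u}; Diamond p there: u:T. ✓
u: successors {x, y}; Diamond p there: x:F, y:T. ✓
v: successors {s, y, z}; Diamond p there: s:T, y:T, z:F. ✓
w: successors {w}; Diamond p there: w:F. ✗
x: no successors, so Diamond Diamond p fails. ✗
y: successors {w, y, z}; Diamond p there: w:F, y:T, z:F. ✓
z: successors {w, z}; Diamond p there: w:F, z:F. ✗
— 5 worlds.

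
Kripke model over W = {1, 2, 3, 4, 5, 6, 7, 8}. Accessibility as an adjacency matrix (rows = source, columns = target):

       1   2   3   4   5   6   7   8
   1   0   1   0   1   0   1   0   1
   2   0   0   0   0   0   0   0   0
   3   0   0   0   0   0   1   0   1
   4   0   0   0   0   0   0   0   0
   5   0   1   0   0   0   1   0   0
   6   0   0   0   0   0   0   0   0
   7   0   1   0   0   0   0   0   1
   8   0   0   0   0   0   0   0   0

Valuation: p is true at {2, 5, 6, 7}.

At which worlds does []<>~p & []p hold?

{2, 4, 6, 8}

1: []<>~p is F, []p is F. ✗
2: []<>~p is T, []p is T. ✓
3: []<>~p is F, []p is F. ✗
4: []<>~p is T, []p is T. ✓
5: []<>~p is F, []p is T. ✗
6: []<>~p is T, []p is T. ✓
7: []<>~p is F, []p is F. ✗
8: []<>~p is T, []p is T. ✓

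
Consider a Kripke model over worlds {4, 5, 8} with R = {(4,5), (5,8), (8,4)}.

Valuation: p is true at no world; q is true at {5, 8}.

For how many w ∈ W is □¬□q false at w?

2

4: successors {5}; ¬□q there: 5:F. ✗
5: successors {8}; ¬□q there: 8:T. ✓
8: successors {4}; ¬□q there: 4:F. ✗
Satisfying worlds: {5}.
So □¬□q fails at the other 2 worlds.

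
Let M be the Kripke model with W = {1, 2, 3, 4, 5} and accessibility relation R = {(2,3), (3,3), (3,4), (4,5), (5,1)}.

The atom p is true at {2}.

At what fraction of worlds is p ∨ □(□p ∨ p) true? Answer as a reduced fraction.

1: p is F, □(□p ∨ p) is T. ✓
2: p is T, □(□p ∨ p) is F. ✓
3: p is F, □(□p ∨ p) is F. ✗
4: p is F, □(□p ∨ p) is F. ✗
5: p is F, □(□p ∨ p) is T. ✓
That's 3 of 5 worlds, so 3/5.

3/5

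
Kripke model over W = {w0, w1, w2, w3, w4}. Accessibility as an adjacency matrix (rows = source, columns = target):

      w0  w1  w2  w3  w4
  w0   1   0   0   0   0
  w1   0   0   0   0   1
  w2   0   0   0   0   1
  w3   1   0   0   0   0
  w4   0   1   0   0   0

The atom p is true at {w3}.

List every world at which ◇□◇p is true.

∅

w0: successors {w0}; □◇p there: w0:F. ✗
w1: successors {w4}; □◇p there: w4:F. ✗
w2: successors {w4}; □◇p there: w4:F. ✗
w3: successors {w0}; □◇p there: w0:F. ✗
w4: successors {w1}; □◇p there: w1:F. ✗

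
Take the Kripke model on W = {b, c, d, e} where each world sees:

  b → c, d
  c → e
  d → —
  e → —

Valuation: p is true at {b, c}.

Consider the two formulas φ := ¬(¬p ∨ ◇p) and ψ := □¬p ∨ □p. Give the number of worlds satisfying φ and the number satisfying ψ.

For ¬(¬p ∨ ◇p):
b: ¬p ∨ ◇p is T. ✗
c: ¬p ∨ ◇p is F. ✓
d: ¬p ∨ ◇p is T. ✗
e: ¬p ∨ ◇p is T. ✗
— 1 world.
For □¬p ∨ □p:
b: □¬p is F, □p is F. ✗
c: □¬p is T, □p is F. ✓
d: □¬p is T, □p is T. ✓
e: □¬p is T, □p is T. ✓
— 3 worlds.

1 and 3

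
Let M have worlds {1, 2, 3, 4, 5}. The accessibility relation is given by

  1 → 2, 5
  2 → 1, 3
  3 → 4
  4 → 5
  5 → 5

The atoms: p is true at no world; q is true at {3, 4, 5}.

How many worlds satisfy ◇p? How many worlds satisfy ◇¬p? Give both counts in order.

0 and 5

For ◇p:
1: successors {2, 5}; p there: 2:F, 5:F. ✗
2: successors {1, 3}; p there: 1:F, 3:F. ✗
3: successors {4}; p there: 4:F. ✗
4: successors {5}; p there: 5:F. ✗
5: successors {5}; p there: 5:F. ✗
— 0 worlds.
For ◇¬p:
1: successors {2, 5}; ¬p there: 2:T, 5:T. ✓
2: successors {1, 3}; ¬p there: 1:T, 3:T. ✓
3: successors {4}; ¬p there: 4:T. ✓
4: successors {5}; ¬p there: 5:T. ✓
5: successors {5}; ¬p there: 5:T. ✓
— 5 worlds.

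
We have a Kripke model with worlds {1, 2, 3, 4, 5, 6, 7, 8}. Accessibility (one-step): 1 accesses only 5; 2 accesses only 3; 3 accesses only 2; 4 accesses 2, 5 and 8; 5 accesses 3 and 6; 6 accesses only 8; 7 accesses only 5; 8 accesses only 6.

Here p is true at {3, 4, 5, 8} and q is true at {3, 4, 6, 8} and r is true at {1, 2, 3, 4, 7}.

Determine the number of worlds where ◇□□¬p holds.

4

1: successors {5}; □□¬p there: 5:F. ✗
2: successors {3}; □□¬p there: 3:F. ✗
3: successors {2}; □□¬p there: 2:T. ✓
4: successors {2, 5, 8}; □□¬p there: 2:T, 5:F, 8:F. ✓
5: successors {3, 6}; □□¬p there: 3:F, 6:T. ✓
6: successors {8}; □□¬p there: 8:F. ✗
7: successors {5}; □□¬p there: 5:F. ✗
8: successors {6}; □□¬p there: 6:T. ✓
Satisfying worlds: {3, 4, 5, 8}.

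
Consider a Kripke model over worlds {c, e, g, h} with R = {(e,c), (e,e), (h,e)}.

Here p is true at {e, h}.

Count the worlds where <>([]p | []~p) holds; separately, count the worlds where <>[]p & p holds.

For <>([]p | []~p):
c: no successors, so <>([]p | []~p) fails. ✗
e: successors {c, e}; []p | []~p there: c:T, e:F. ✓
g: no successors, so <>([]p | []~p) fails. ✗
h: successors {e}; []p | []~p there: e:F. ✗
— 1 world.
For <>[]p & p:
c: <>[]p is F, p is F. ✗
e: <>[]p is T, p is T. ✓
g: <>[]p is F, p is F. ✗
h: <>[]p is F, p is T. ✗
— 1 world.

1 and 1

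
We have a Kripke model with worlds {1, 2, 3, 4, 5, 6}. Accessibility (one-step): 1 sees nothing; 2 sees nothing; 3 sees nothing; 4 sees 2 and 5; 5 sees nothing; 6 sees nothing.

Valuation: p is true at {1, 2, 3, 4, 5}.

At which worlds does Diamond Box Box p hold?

1: no successors, so Diamond Box Box p fails. ✗
2: no successors, so Diamond Box Box p fails. ✗
3: no successors, so Diamond Box Box p fails. ✗
4: successors {2, 5}; Box Box p there: 2:T, 5:T. ✓
5: no successors, so Diamond Box Box p fails. ✗
6: no successors, so Diamond Box Box p fails. ✗

{4}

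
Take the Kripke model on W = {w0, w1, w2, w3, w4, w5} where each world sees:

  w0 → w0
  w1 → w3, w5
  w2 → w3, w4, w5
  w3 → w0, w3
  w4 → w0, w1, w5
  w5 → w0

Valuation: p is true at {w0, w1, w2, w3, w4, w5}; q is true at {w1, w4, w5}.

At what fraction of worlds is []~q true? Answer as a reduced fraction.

1/2

w0: successors {w0}; ~q there: w0:T. ✓
w1: successors {w3, w5}; ~q there: w3:T, w5:F. ✗
w2: successors {w3, w4, w5}; ~q there: w3:T, w4:F, w5:F. ✗
w3: successors {w0, w3}; ~q there: w0:T, w3:T. ✓
w4: successors {w0, w1, w5}; ~q there: w0:T, w1:F, w5:F. ✗
w5: successors {w0}; ~q there: w0:T. ✓
That's 3 of 6 worlds, so 3/6 = 1/2.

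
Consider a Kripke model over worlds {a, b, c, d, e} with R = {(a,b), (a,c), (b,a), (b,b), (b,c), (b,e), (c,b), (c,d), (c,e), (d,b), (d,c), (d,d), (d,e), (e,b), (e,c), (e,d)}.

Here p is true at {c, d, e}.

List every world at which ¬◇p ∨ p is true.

{c, d, e}

a: ¬◇p is F, p is F. ✗
b: ¬◇p is F, p is F. ✗
c: ¬◇p is F, p is T. ✓
d: ¬◇p is F, p is T. ✓
e: ¬◇p is F, p is T. ✓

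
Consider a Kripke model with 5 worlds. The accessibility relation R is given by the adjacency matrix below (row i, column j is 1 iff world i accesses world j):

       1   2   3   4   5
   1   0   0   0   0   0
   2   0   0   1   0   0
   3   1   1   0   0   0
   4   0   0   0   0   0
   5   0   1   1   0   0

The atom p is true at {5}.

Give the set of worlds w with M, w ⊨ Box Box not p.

1: no successors, so Box Box not p holds vacuously. ✓
2: successors {3}; Box not p there: 3:T. ✓
3: successors {1, 2}; Box not p there: 1:T, 2:T. ✓
4: no successors, so Box Box not p holds vacuously. ✓
5: successors {2, 3}; Box not p there: 2:T, 3:T. ✓

{1, 2, 3, 4, 5}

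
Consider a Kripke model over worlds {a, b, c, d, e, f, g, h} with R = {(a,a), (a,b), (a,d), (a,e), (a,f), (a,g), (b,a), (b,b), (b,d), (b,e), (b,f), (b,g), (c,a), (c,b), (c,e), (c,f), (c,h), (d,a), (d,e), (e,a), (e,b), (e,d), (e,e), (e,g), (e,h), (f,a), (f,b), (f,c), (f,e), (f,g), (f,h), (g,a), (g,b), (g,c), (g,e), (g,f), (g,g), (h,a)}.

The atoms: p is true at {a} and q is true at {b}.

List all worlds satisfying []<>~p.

a: successors {a, b, d, e, f, g}; <>~p there: a:T, b:T, d:T, e:T, f:T, g:T. ✓
b: successors {a, b, d, e, f, g}; <>~p there: a:T, b:T, d:T, e:T, f:T, g:T. ✓
c: successors {a, b, e, f, h}; <>~p there: a:T, b:T, e:T, f:T, h:F. ✗
d: successors {a, e}; <>~p there: a:T, e:T. ✓
e: successors {a, b, d, e, g, h}; <>~p there: a:T, b:T, d:T, e:T, g:T, h:F. ✗
f: successors {a, b, c, e, g, h}; <>~p there: a:T, b:T, c:T, e:T, g:T, h:F. ✗
g: successors {a, b, c, e, f, g}; <>~p there: a:T, b:T, c:T, e:T, f:T, g:T. ✓
h: successors {a}; <>~p there: a:T. ✓

{a, b, d, g, h}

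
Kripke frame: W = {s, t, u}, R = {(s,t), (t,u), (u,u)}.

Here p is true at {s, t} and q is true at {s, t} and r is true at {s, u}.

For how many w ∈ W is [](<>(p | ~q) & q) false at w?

2

s: successors {t}; <>(p | ~q) & q there: t:T. ✓
t: successors {u}; <>(p | ~q) & q there: u:F. ✗
u: successors {u}; <>(p | ~q) & q there: u:F. ✗
Satisfying worlds: {s}.
So [](<>(p | ~q) & q) fails at the other 2 worlds.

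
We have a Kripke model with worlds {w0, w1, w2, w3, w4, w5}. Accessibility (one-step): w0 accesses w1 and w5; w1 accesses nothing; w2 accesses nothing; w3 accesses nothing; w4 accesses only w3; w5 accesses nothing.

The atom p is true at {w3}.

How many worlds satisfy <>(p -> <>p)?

w0: successors {w1, w5}; p -> <>p there: w1:T, w5:T. ✓
w1: no successors, so <>(p -> <>p) fails. ✗
w2: no successors, so <>(p -> <>p) fails. ✗
w3: no successors, so <>(p -> <>p) fails. ✗
w4: successors {w3}; p -> <>p there: w3:F. ✗
w5: no successors, so <>(p -> <>p) fails. ✗
Satisfying worlds: {w0}.

1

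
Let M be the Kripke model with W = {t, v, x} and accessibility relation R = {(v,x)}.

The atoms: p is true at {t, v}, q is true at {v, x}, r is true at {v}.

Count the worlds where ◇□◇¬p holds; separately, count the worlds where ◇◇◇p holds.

1 and 0

For ◇□◇¬p:
t: no successors, so ◇□◇¬p fails. ✗
v: successors {x}; □◇¬p there: x:T. ✓
x: no successors, so ◇□◇¬p fails. ✗
— 1 world.
For ◇◇◇p:
t: no successors, so ◇◇◇p fails. ✗
v: successors {x}; ◇◇p there: x:F. ✗
x: no successors, so ◇◇◇p fails. ✗
— 0 worlds.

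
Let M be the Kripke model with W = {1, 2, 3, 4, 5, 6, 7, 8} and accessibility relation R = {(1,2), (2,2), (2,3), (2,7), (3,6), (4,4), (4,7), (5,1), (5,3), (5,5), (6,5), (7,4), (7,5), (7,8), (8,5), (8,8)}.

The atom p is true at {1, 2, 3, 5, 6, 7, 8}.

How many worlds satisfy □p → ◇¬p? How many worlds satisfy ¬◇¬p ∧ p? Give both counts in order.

2 and 6

For □p → ◇¬p:
1: □p is T, ◇¬p is F. ✗
2: □p is T, ◇¬p is F. ✗
3: □p is T, ◇¬p is F. ✗
4: □p is F, ◇¬p is T. ✓
5: □p is T, ◇¬p is F. ✗
6: □p is T, ◇¬p is F. ✗
7: □p is F, ◇¬p is T. ✓
8: □p is T, ◇¬p is F. ✗
— 2 worlds.
For ¬◇¬p ∧ p:
1: ¬◇¬p is T, p is T. ✓
2: ¬◇¬p is T, p is T. ✓
3: ¬◇¬p is T, p is T. ✓
4: ¬◇¬p is F, p is F. ✗
5: ¬◇¬p is T, p is T. ✓
6: ¬◇¬p is T, p is T. ✓
7: ¬◇¬p is F, p is T. ✗
8: ¬◇¬p is T, p is T. ✓
— 6 worlds.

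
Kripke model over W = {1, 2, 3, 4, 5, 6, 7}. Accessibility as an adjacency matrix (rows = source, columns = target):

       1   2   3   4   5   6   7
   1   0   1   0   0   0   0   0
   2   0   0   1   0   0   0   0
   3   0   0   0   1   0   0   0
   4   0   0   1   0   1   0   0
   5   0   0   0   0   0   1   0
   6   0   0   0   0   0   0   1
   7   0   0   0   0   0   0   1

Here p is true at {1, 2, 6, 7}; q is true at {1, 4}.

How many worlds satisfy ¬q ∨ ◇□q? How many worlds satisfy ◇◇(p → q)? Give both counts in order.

For ¬q ∨ ◇□q:
1: ¬q is F, ◇□q is F. ✗
2: ¬q is T, ◇□q is T. ✓
3: ¬q is T, ◇□q is F. ✓
4: ¬q is F, ◇□q is T. ✓
5: ¬q is T, ◇□q is F. ✓
6: ¬q is T, ◇□q is F. ✓
7: ¬q is T, ◇□q is F. ✓
— 6 worlds.
For ◇◇(p → q):
1: successors {2}; ◇(p → q) there: 2:T. ✓
2: successors {3}; ◇(p → q) there: 3:T. ✓
3: successors {4}; ◇(p → q) there: 4:T. ✓
4: successors {3, 5}; ◇(p → q) there: 3:T, 5:F. ✓
5: successors {6}; ◇(p → q) there: 6:F. ✗
6: successors {7}; ◇(p → q) there: 7:F. ✗
7: successors {7}; ◇(p → q) there: 7:F. ✗
— 4 worlds.

6 and 4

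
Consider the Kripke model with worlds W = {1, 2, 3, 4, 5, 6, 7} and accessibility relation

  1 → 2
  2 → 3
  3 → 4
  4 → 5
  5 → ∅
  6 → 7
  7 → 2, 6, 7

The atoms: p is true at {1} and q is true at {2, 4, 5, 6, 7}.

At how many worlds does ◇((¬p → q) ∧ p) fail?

1: successors {2}; (¬p → q) ∧ p there: 2:F. ✗
2: successors {3}; (¬p → q) ∧ p there: 3:F. ✗
3: successors {4}; (¬p → q) ∧ p there: 4:F. ✗
4: successors {5}; (¬p → q) ∧ p there: 5:F. ✗
5: no successors, so ◇((¬p → q) ∧ p) fails. ✗
6: successors {7}; (¬p → q) ∧ p there: 7:F. ✗
7: successors {2, 6, 7}; (¬p → q) ∧ p there: 2:F, 6:F, 7:F. ✗
Satisfying worlds: ∅.
So ◇((¬p → q) ∧ p) fails at the other 7 worlds.

7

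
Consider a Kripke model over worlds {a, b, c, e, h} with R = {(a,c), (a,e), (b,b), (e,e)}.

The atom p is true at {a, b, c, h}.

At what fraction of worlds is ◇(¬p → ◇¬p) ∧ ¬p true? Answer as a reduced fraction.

a: ◇(¬p → ◇¬p) is T, ¬p is F. ✗
b: ◇(¬p → ◇¬p) is T, ¬p is F. ✗
c: ◇(¬p → ◇¬p) is F, ¬p is F. ✗
e: ◇(¬p → ◇¬p) is T, ¬p is T. ✓
h: ◇(¬p → ◇¬p) is F, ¬p is F. ✗
That's 1 of 5 worlds, so 1/5.

1/5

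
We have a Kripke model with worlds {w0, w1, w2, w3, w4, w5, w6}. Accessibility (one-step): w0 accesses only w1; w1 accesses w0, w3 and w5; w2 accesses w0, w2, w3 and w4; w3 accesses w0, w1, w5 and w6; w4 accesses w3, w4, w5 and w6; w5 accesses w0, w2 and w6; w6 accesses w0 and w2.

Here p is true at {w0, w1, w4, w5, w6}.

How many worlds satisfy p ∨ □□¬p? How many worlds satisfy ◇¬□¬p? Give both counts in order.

For p ∨ □□¬p:
w0: p is T, □□¬p is F. ✓
w1: p is T, □□¬p is F. ✓
w2: p is F, □□¬p is F. ✗
w3: p is F, □□¬p is F. ✗
w4: p is T, □□¬p is F. ✓
w5: p is T, □□¬p is F. ✓
w6: p is T, □□¬p is F. ✓
— 5 worlds.
For ◇¬□¬p:
w0: successors {w1}; ¬□¬p there: w1:T. ✓
w1: successors {w0, w3, w5}; ¬□¬p there: w0:T, w3:T, w5:T. ✓
w2: successors {w0, w2, w3, w4}; ¬□¬p there: w0:T, w2:T, w3:T, w4:T. ✓
w3: successors {w0, w1, w5, w6}; ¬□¬p there: w0:T, w1:T, w5:T, w6:T. ✓
w4: successors {w3, w4, w5, w6}; ¬□¬p there: w3:T, w4:T, w5:T, w6:T. ✓
w5: successors {w0, w2, w6}; ¬□¬p there: w0:T, w2:T, w6:T. ✓
w6: successors {w0, w2}; ¬□¬p there: w0:T, w2:T. ✓
— 7 worlds.

5 and 7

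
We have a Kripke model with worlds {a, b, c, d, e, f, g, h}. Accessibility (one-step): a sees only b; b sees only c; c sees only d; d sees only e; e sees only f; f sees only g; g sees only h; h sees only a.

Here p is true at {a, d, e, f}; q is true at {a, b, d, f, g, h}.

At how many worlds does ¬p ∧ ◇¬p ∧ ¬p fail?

6

a: ¬p is F, ◇¬p ∧ ¬p is F. ✗
b: ¬p is T, ◇¬p ∧ ¬p is T. ✓
c: ¬p is T, ◇¬p ∧ ¬p is F. ✗
d: ¬p is F, ◇¬p ∧ ¬p is F. ✗
e: ¬p is F, ◇¬p ∧ ¬p is F. ✗
f: ¬p is F, ◇¬p ∧ ¬p is F. ✗
g: ¬p is T, ◇¬p ∧ ¬p is T. ✓
h: ¬p is T, ◇¬p ∧ ¬p is F. ✗
Satisfying worlds: {b, g}.
So ¬p ∧ ◇¬p ∧ ¬p fails at the other 6 worlds.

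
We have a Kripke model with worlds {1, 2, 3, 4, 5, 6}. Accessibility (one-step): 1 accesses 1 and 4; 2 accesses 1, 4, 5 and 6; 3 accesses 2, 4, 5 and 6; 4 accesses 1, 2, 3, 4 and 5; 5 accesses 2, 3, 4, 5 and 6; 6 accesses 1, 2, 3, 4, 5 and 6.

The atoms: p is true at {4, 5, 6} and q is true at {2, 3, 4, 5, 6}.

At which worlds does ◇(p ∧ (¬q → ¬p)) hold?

{1, 2, 3, 4, 5, 6}

1: successors {1, 4}; p ∧ (¬q → ¬p) there: 1:F, 4:T. ✓
2: successors {1, 4, 5, 6}; p ∧ (¬q → ¬p) there: 1:F, 4:T, 5:T, 6:T. ✓
3: successors {2, 4, 5, 6}; p ∧ (¬q → ¬p) there: 2:F, 4:T, 5:T, 6:T. ✓
4: successors {1, 2, 3, 4, 5}; p ∧ (¬q → ¬p) there: 1:F, 2:F, 3:F, 4:T, 5:T. ✓
5: successors {2, 3, 4, 5, 6}; p ∧ (¬q → ¬p) there: 2:F, 3:F, 4:T, 5:T, 6:T. ✓
6: successors {1, 2, 3, 4, 5, 6}; p ∧ (¬q → ¬p) there: 1:F, 2:F, 3:F, 4:T, 5:T, 6:T. ✓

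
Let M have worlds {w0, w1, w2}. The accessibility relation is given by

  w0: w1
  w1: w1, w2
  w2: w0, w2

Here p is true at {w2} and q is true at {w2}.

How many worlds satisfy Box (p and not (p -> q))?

0

w0: successors {w1}; p and not (p -> q) there: w1:F. ✗
w1: successors {w1, w2}; p and not (p -> q) there: w1:F, w2:F. ✗
w2: successors {w0, w2}; p and not (p -> q) there: w0:F, w2:F. ✗
Satisfying worlds: ∅.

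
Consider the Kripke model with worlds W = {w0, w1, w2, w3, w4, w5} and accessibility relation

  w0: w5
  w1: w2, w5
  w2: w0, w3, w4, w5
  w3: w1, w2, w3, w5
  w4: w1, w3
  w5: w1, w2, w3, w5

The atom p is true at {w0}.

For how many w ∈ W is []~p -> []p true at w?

1

w0: []~p is T, []p is F. ✗
w1: []~p is T, []p is F. ✗
w2: []~p is F, []p is F. ✓
w3: []~p is T, []p is F. ✗
w4: []~p is T, []p is F. ✗
w5: []~p is T, []p is F. ✗
Satisfying worlds: {w2}.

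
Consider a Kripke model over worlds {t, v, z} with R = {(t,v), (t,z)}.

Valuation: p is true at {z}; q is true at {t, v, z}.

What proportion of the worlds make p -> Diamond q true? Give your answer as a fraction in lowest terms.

2/3

t: p is F, Diamond q is T. ✓
v: p is F, Diamond q is F. ✓
z: p is T, Diamond q is F. ✗
That's 2 of 3 worlds, so 2/3.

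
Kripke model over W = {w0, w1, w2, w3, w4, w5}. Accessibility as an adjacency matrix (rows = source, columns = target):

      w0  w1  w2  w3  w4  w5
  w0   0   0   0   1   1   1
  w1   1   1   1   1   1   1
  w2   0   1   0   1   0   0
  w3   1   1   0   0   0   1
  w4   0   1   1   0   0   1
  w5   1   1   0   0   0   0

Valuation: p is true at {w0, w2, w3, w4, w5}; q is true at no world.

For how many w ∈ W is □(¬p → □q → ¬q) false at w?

w0: successors {w3, w4, w5}; ¬p → □q → ¬q there: w3:T, w4:T, w5:T. ✓
w1: successors {w0, w1, w2, w3, w4, w5}; ¬p → □q → ¬q there: w0:T, w1:T, w2:T, w3:T, w4:T, w5:T. ✓
w2: successors {w1, w3}; ¬p → □q → ¬q there: w1:T, w3:T. ✓
w3: successors {w0, w1, w5}; ¬p → □q → ¬q there: w0:T, w1:T, w5:T. ✓
w4: successors {w1, w2, w5}; ¬p → □q → ¬q there: w1:T, w2:T, w5:T. ✓
w5: successors {w0, w1}; ¬p → □q → ¬q there: w0:T, w1:T. ✓
Satisfying worlds: {w0, w1, w2, w3, w4, w5}.
So □(¬p → □q → ¬q) fails at the other 0 worlds.

0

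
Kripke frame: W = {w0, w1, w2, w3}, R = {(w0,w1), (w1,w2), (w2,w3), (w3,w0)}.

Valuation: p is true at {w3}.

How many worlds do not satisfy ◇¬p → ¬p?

1

w0: ◇¬p is T, ¬p is T. ✓
w1: ◇¬p is T, ¬p is T. ✓
w2: ◇¬p is F, ¬p is T. ✓
w3: ◇¬p is T, ¬p is F. ✗
Satisfying worlds: {w0, w1, w2}.
So ◇¬p → ¬p fails at the other 1 world.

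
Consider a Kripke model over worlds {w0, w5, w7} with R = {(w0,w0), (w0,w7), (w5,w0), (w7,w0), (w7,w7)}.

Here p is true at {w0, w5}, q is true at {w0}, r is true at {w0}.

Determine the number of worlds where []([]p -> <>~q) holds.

w0: successors {w0, w7}; []p -> <>~q there: w0:T, w7:T. ✓
w5: successors {w0}; []p -> <>~q there: w0:T. ✓
w7: successors {w0, w7}; []p -> <>~q there: w0:T, w7:T. ✓
Satisfying worlds: {w0, w5, w7}.

3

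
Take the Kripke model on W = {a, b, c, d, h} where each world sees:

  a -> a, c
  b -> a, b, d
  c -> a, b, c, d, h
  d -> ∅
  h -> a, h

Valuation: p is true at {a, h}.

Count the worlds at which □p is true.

a: successors {a, c}; p there: a:T, c:F. ✗
b: successors {a, b, d}; p there: a:T, b:F, d:F. ✗
c: successors {a, b, c, d, h}; p there: a:T, b:F, c:F, d:F, h:T. ✗
d: no successors, so □p holds vacuously. ✓
h: successors {a, h}; p there: a:T, h:T. ✓
Satisfying worlds: {d, h}.

2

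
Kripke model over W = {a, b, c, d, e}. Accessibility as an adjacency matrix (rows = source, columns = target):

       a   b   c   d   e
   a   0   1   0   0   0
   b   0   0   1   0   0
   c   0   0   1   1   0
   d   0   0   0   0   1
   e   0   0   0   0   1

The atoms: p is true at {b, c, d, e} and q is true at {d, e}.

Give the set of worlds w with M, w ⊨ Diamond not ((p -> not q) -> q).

a: successors {b}; not ((p -> not q) -> q) there: b:T. ✓
b: successors {c}; not ((p -> not q) -> q) there: c:T. ✓
c: successors {c, d}; not ((p -> not q) -> q) there: c:T, d:F. ✓
d: successors {e}; not ((p -> not q) -> q) there: e:F. ✗
e: successors {e}; not ((p -> not q) -> q) there: e:F. ✗

{a, b, c}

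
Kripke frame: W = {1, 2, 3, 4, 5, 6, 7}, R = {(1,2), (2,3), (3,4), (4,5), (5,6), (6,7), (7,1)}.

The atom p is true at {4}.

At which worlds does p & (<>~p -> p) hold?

1: p is F, <>~p -> p is F. ✗
2: p is F, <>~p -> p is F. ✗
3: p is F, <>~p -> p is T. ✗
4: p is T, <>~p -> p is T. ✓
5: p is F, <>~p -> p is F. ✗
6: p is F, <>~p -> p is F. ✗
7: p is F, <>~p -> p is F. ✗

{4}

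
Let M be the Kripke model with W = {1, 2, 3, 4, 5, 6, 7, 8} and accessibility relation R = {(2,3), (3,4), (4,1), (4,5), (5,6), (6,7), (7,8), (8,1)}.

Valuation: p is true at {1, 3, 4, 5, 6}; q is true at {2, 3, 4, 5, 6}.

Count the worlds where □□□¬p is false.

1: no successors, so □□□¬p holds vacuously. ✓
2: successors {3}; □□¬p there: 3:F. ✗
3: successors {4}; □□¬p there: 4:F. ✗
4: successors {1, 5}; □□¬p there: 1:T, 5:T. ✓
5: successors {6}; □□¬p there: 6:T. ✓
6: successors {7}; □□¬p there: 7:F. ✗
7: successors {8}; □□¬p there: 8:T. ✓
8: successors {1}; □□¬p there: 1:T. ✓
Satisfying worlds: {1, 4, 5, 7, 8}.
So □□□¬p fails at the other 3 worlds.

3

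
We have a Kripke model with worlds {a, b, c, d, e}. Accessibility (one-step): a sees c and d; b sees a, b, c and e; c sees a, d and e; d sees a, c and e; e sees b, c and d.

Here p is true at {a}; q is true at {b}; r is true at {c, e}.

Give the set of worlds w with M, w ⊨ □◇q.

∅

a: successors {c, d}; ◇q there: c:F, d:F. ✗
b: successors {a, b, c, e}; ◇q there: a:F, b:T, c:F, e:T. ✗
c: successors {a, d, e}; ◇q there: a:F, d:F, e:T. ✗
d: successors {a, c, e}; ◇q there: a:F, c:F, e:T. ✗
e: successors {b, c, d}; ◇q there: b:T, c:F, d:F. ✗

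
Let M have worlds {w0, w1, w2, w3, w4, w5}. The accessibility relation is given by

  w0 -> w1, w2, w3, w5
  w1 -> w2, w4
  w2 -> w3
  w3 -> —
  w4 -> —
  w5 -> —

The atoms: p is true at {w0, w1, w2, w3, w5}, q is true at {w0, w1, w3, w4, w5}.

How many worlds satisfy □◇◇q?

3

w0: successors {w1, w2, w3, w5}; ◇◇q there: w1:T, w2:F, w3:F, w5:F. ✗
w1: successors {w2, w4}; ◇◇q there: w2:F, w4:F. ✗
w2: successors {w3}; ◇◇q there: w3:F. ✗
w3: no successors, so □◇◇q holds vacuously. ✓
w4: no successors, so □◇◇q holds vacuously. ✓
w5: no successors, so □◇◇q holds vacuously. ✓
Satisfying worlds: {w3, w4, w5}.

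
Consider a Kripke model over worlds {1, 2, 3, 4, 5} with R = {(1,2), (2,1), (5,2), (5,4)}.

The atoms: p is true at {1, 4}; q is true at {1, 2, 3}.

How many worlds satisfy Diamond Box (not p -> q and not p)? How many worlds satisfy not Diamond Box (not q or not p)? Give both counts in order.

For Diamond Box (not p -> q and not p):
1: successors {2}; Box (not p -> q and not p) there: 2:T. ✓
2: successors {1}; Box (not p -> q and not p) there: 1:T. ✓
3: no successors, so Diamond Box (not p -> q and not p) fails. ✗
4: no successors, so Diamond Box (not p -> q and not p) fails. ✗
5: successors {2, 4}; Box (not p -> q and not p) there: 2:T, 4:T. ✓
— 3 worlds.
For not Diamond Box (not q or not p):
1: Diamond Box (not q or not p) is F. ✓
2: Diamond Box (not q or not p) is T. ✗
3: Diamond Box (not q or not p) is F. ✓
4: Diamond Box (not q or not p) is F. ✓
5: Diamond Box (not q or not p) is T. ✗
— 3 worlds.

3 and 3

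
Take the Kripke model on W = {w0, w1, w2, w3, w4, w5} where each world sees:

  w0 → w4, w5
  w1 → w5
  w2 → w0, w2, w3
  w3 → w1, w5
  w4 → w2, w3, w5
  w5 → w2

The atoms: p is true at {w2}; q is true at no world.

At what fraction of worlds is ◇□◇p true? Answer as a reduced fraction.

w0: successors {w4, w5}; □◇p there: w4:F, w5:T. ✓
w1: successors {w5}; □◇p there: w5:T. ✓
w2: successors {w0, w2, w3}; □◇p there: w0:T, w2:F, w3:F. ✓
w3: successors {w1, w5}; □◇p there: w1:T, w5:T. ✓
w4: successors {w2, w3, w5}; □◇p there: w2:F, w3:F, w5:T. ✓
w5: successors {w2}; □◇p there: w2:F. ✗
That's 5 of 6 worlds, so 5/6.

5/6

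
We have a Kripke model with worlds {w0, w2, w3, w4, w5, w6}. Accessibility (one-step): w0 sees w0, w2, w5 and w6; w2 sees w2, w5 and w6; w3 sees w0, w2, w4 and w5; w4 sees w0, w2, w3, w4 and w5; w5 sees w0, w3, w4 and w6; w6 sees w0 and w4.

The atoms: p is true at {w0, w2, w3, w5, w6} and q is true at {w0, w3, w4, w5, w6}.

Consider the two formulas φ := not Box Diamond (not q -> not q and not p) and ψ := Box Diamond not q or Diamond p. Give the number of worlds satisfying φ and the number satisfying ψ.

For not Box Diamond (not q -> not q and not p):
w0: Box Diamond (not q -> not q and not p) is T. ✗
w2: Box Diamond (not q -> not q and not p) is T. ✗
w3: Box Diamond (not q -> not q and not p) is T. ✗
w4: Box Diamond (not q -> not q and not p) is T. ✗
w5: Box Diamond (not q -> not q and not p) is T. ✗
w6: Box Diamond (not q -> not q and not p) is T. ✗
— 0 worlds.
For Box Diamond not q or Diamond p:
w0: Box Diamond not q is F, Diamond p is T. ✓
w2: Box Diamond not q is F, Diamond p is T. ✓
w3: Box Diamond not q is F, Diamond p is T. ✓
w4: Box Diamond not q is F, Diamond p is T. ✓
w5: Box Diamond not q is F, Diamond p is T. ✓
w6: Box Diamond not q is T, Diamond p is T. ✓
— 6 worlds.

0 and 6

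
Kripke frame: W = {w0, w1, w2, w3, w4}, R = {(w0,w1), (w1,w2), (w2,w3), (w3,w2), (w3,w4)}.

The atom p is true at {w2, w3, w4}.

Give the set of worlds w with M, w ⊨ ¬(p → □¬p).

{w2, w3}

w0: p → □¬p is T. ✗
w1: p → □¬p is T. ✗
w2: p → □¬p is F. ✓
w3: p → □¬p is F. ✓
w4: p → □¬p is T. ✗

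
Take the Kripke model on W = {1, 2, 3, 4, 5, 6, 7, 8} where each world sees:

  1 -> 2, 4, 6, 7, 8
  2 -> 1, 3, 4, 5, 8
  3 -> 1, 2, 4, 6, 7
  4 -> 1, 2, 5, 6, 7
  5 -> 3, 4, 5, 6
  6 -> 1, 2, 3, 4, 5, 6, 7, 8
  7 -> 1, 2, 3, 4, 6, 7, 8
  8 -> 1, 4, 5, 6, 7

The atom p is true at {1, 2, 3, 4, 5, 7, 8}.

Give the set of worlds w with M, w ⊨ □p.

1: successors {2, 4, 6, 7, 8}; p there: 2:T, 4:T, 6:F, 7:T, 8:T. ✗
2: successors {1, 3, 4, 5, 8}; p there: 1:T, 3:T, 4:T, 5:T, 8:T. ✓
3: successors {1, 2, 4, 6, 7}; p there: 1:T, 2:T, 4:T, 6:F, 7:T. ✗
4: successors {1, 2, 5, 6, 7}; p there: 1:T, 2:T, 5:T, 6:F, 7:T. ✗
5: successors {3, 4, 5, 6}; p there: 3:T, 4:T, 5:T, 6:F. ✗
6: successors {1, 2, 3, 4, 5, 6, 7, 8}; p there: 1:T, 2:T, 3:T, 4:T, 5:T, 6:F, 7:T, 8:T. ✗
7: successors {1, 2, 3, 4, 6, 7, 8}; p there: 1:T, 2:T, 3:T, 4:T, 6:F, 7:T, 8:T. ✗
8: successors {1, 4, 5, 6, 7}; p there: 1:T, 4:T, 5:T, 6:F, 7:T. ✗

{2}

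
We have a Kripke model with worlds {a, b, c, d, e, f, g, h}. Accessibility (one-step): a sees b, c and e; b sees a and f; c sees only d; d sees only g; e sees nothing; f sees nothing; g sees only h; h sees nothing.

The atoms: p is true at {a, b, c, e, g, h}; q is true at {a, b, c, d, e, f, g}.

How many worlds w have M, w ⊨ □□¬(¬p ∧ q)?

a: successors {b, c, e}; □¬(¬p ∧ q) there: b:F, c:F, e:T. ✗
b: successors {a, f}; □¬(¬p ∧ q) there: a:T, f:T. ✓
c: successors {d}; □¬(¬p ∧ q) there: d:T. ✓
d: successors {g}; □¬(¬p ∧ q) there: g:T. ✓
e: no successors, so □□¬(¬p ∧ q) holds vacuously. ✓
f: no successors, so □□¬(¬p ∧ q) holds vacuously. ✓
g: successors {h}; □¬(¬p ∧ q) there: h:T. ✓
h: no successors, so □□¬(¬p ∧ q) holds vacuously. ✓
Satisfying worlds: {b, c, d, e, f, g, h}.

7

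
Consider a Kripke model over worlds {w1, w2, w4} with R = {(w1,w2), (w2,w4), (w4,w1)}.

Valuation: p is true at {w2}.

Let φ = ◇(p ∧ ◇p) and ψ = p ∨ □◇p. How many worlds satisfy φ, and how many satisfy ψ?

For ◇(p ∧ ◇p):
w1: successors {w2}; p ∧ ◇p there: w2:F. ✗
w2: successors {w4}; p ∧ ◇p there: w4:F. ✗
w4: successors {w1}; p ∧ ◇p there: w1:F. ✗
— 0 worlds.
For p ∨ □◇p:
w1: p is F, □◇p is F. ✗
w2: p is T, □◇p is F. ✓
w4: p is F, □◇p is T. ✓
— 2 worlds.

0 and 2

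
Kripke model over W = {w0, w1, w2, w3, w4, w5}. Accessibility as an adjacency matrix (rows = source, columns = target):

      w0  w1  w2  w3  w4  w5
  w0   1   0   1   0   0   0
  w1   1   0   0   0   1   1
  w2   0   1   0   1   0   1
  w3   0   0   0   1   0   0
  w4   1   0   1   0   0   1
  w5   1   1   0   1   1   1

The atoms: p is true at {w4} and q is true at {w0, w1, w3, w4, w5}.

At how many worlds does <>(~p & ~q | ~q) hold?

2

w0: successors {w0, w2}; ~p & ~q | ~q there: w0:F, w2:T. ✓
w1: successors {w0, w4, w5}; ~p & ~q | ~q there: w0:F, w4:F, w5:F. ✗
w2: successors {w1, w3, w5}; ~p & ~q | ~q there: w1:F, w3:F, w5:F. ✗
w3: successors {w3}; ~p & ~q | ~q there: w3:F. ✗
w4: successors {w0, w2, w5}; ~p & ~q | ~q there: w0:F, w2:T, w5:F. ✓
w5: successors {w0, w1, w3, w4, w5}; ~p & ~q | ~q there: w0:F, w1:F, w3:F, w4:F, w5:F. ✗
Satisfying worlds: {w0, w4}.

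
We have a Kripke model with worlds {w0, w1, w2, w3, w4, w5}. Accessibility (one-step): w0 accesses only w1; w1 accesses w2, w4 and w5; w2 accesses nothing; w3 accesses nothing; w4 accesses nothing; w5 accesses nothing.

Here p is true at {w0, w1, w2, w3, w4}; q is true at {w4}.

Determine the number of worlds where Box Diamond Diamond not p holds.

w0: successors {w1}; Diamond Diamond not p there: w1:F. ✗
w1: successors {w2, w4, w5}; Diamond Diamond not p there: w2:F, w4:F, w5:F. ✗
w2: no successors, so Box Diamond Diamond not p holds vacuously. ✓
w3: no successors, so Box Diamond Diamond not p holds vacuously. ✓
w4: no successors, so Box Diamond Diamond not p holds vacuously. ✓
w5: no successors, so Box Diamond Diamond not p holds vacuously. ✓
Satisfying worlds: {w2, w3, w4, w5}.

4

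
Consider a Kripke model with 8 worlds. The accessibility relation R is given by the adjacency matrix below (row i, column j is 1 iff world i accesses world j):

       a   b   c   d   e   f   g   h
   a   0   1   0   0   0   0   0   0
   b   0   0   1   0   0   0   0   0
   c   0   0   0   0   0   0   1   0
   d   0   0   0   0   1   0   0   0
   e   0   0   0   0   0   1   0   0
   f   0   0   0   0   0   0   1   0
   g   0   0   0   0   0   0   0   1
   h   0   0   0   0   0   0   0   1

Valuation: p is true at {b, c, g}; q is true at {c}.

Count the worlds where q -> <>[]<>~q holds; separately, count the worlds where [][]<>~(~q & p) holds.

8 and 6

For q -> <>[]<>~q:
a: q is F, <>[]<>~q is T. ✓
b: q is F, <>[]<>~q is T. ✓
c: q is T, <>[]<>~q is T. ✓
d: q is F, <>[]<>~q is T. ✓
e: q is F, <>[]<>~q is T. ✓
f: q is F, <>[]<>~q is T. ✓
g: q is F, <>[]<>~q is T. ✓
h: q is F, <>[]<>~q is T. ✓
— 8 worlds.
For [][]<>~(~q & p):
a: successors {b}; []<>~(~q & p) there: b:F. ✗
b: successors {c}; []<>~(~q & p) there: c:T. ✓
c: successors {g}; []<>~(~q & p) there: g:T. ✓
d: successors {e}; []<>~(~q & p) there: e:F. ✗
e: successors {f}; []<>~(~q & p) there: f:T. ✓
f: successors {g}; []<>~(~q & p) there: g:T. ✓
g: successors {h}; []<>~(~q & p) there: h:T. ✓
h: successors {h}; []<>~(~q & p) there: h:T. ✓
— 6 worlds.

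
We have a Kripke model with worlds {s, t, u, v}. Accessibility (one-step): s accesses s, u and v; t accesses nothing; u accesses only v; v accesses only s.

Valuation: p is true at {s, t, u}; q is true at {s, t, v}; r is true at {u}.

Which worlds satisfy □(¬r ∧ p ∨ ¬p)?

s: successors {s, u, v}; ¬r ∧ p ∨ ¬p there: s:T, u:F, v:T. ✗
t: no successors, so □(¬r ∧ p ∨ ¬p) holds vacuously. ✓
u: successors {v}; ¬r ∧ p ∨ ¬p there: v:T. ✓
v: successors {s}; ¬r ∧ p ∨ ¬p there: s:T. ✓

{t, u, v}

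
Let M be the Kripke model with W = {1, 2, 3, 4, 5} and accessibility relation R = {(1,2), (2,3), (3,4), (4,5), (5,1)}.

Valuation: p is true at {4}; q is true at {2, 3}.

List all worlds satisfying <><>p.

{2}

1: successors {2}; <>p there: 2:F. ✗
2: successors {3}; <>p there: 3:T. ✓
3: successors {4}; <>p there: 4:F. ✗
4: successors {5}; <>p there: 5:F. ✗
5: successors {1}; <>p there: 1:F. ✗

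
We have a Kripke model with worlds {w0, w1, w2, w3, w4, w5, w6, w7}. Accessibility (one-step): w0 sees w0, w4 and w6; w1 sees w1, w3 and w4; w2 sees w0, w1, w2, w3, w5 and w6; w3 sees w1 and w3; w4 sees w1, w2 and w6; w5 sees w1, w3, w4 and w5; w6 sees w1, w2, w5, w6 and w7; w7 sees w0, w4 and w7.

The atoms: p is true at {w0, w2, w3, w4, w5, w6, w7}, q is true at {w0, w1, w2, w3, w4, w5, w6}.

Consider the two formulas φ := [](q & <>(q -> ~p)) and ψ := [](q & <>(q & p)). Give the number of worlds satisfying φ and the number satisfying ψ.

For [](q & <>(q -> ~p)):
w0: successors {w0, w4, w6}; q & <>(q -> ~p) there: w0:F, w4:T, w6:T. ✗
w1: successors {w1, w3, w4}; q & <>(q -> ~p) there: w1:T, w3:T, w4:T. ✓
w2: successors {w0, w1, w2, w3, w5, w6}; q & <>(q -> ~p) there: w0:F, w1:T, w2:T, w3:T, w5:T, w6:T. ✗
w3: successors {w1, w3}; q & <>(q -> ~p) there: w1:T, w3:T. ✓
w4: successors {w1, w2, w6}; q & <>(q -> ~p) there: w1:T, w2:T, w6:T. ✓
w5: successors {w1, w3, w4, w5}; q & <>(q -> ~p) there: w1:T, w3:T, w4:T, w5:T. ✓
w6: successors {w1, w2, w5, w6, w7}; q & <>(q -> ~p) there: w1:T, w2:T, w5:T, w6:T, w7:F. ✗
w7: successors {w0, w4, w7}; q & <>(q -> ~p) there: w0:F, w4:T, w7:F. ✗
— 4 worlds.
For [](q & <>(q & p)):
w0: successors {w0, w4, w6}; q & <>(q & p) there: w0:T, w4:T, w6:T. ✓
w1: successors {w1, w3, w4}; q & <>(q & p) there: w1:T, w3:T, w4:T. ✓
w2: successors {w0, w1, w2, w3, w5, w6}; q & <>(q & p) there: w0:T, w1:T, w2:T, w3:T, w5:T, w6:T. ✓
w3: successors {w1, w3}; q & <>(q & p) there: w1:T, w3:T. ✓
w4: successors {w1, w2, w6}; q & <>(q & p) there: w1:T, w2:T, w6:T. ✓
w5: successors {w1, w3, w4, w5}; q & <>(q & p) there: w1:T, w3:T, w4:T, w5:T. ✓
w6: successors {w1, w2, w5, w6, w7}; q & <>(q & p) there: w1:T, w2:T, w5:T, w6:T, w7:F. ✗
w7: successors {w0, w4, w7}; q & <>(q & p) there: w0:T, w4:T, w7:F. ✗
— 6 worlds.

4 and 6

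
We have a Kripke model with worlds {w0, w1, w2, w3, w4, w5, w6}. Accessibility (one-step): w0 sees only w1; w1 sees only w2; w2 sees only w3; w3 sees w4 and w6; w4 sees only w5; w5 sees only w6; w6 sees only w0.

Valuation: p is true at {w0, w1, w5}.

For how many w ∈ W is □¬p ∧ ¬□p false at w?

w0: □¬p is F, ¬□p is F. ✗
w1: □¬p is T, ¬□p is T. ✓
w2: □¬p is T, ¬□p is T. ✓
w3: □¬p is T, ¬□p is T. ✓
w4: □¬p is F, ¬□p is F. ✗
w5: □¬p is T, ¬□p is T. ✓
w6: □¬p is F, ¬□p is F. ✗
Satisfying worlds: {w1, w2, w3, w5}.
So □¬p ∧ ¬□p fails at the other 3 worlds.

3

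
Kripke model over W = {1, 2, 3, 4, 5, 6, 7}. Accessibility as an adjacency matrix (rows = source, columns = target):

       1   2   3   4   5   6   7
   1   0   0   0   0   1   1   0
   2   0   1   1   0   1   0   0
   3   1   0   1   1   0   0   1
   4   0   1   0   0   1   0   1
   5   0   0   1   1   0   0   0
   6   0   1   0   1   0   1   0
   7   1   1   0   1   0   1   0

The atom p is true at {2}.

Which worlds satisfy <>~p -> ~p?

1: <>~p is T, ~p is T. ✓
2: <>~p is T, ~p is F. ✗
3: <>~p is T, ~p is T. ✓
4: <>~p is T, ~p is T. ✓
5: <>~p is T, ~p is T. ✓
6: <>~p is T, ~p is T. ✓
7: <>~p is T, ~p is T. ✓

{1, 3, 4, 5, 6, 7}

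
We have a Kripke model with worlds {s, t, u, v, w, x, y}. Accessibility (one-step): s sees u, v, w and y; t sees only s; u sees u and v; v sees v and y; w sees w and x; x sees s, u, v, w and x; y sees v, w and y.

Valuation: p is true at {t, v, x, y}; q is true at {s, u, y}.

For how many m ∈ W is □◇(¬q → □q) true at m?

3

s: successors {u, v, w, y}; ◇(¬q → □q) there: u:T, v:T, w:F, y:T. ✗
t: successors {s}; ◇(¬q → □q) there: s:T. ✓
u: successors {u, v}; ◇(¬q → □q) there: u:T, v:T. ✓
v: successors {v, y}; ◇(¬q → □q) there: v:T, y:T. ✓
w: successors {w, x}; ◇(¬q → □q) there: w:F, x:T. ✗
x: successors {s, u, v, w, x}; ◇(¬q → □q) there: s:T, u:T, v:T, w:F, x:T. ✗
y: successors {v, w, y}; ◇(¬q → □q) there: v:T, w:F, y:T. ✗
Satisfying worlds: {t, u, v}.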